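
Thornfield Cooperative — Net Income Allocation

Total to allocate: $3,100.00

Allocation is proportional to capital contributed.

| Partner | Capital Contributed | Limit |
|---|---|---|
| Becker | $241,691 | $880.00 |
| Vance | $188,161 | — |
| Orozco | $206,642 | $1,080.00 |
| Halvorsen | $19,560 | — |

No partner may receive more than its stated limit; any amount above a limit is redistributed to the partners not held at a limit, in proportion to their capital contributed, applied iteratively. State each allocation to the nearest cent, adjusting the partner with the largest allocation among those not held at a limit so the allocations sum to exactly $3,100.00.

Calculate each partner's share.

Capital contributed total: 656,054.
Unconstrained shares: Becker 1,142.0433; Vance 889.1023; Orozco 976.4291; Halvorsen 92.4253.
Held at cap: Becker ($880.00); remaining pool $2,220.00 reallocated over remaining capital contributed 414,363.
Held at cap: Orozco ($1,080.00); remaining pool $1,140.00 reallocated over remaining capital contributed 207,721.
Remaining shares: Vance 1,032.6522 → $1,032.65; Halvorsen 107.3478 → $107.35.

Becker: $880.00 · Vance: $1,032.65 · Orozco: $1,080.00 · Halvorsen: $107.35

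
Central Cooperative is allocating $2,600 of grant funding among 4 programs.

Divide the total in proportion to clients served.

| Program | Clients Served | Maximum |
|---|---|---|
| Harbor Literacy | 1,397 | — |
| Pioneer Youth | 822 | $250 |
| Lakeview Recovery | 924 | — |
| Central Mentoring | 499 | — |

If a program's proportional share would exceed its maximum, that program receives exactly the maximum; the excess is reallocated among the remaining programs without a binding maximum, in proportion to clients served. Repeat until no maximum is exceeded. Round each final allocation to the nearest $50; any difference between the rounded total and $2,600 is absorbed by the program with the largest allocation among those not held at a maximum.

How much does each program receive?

Total clients served = 3,642.
Pro-rata shares before constraints: Harbor Literacy 997.31; Pioneer Youth 586.82; Lakeview Recovery 659.64; Central Mentoring 356.23.
Capped: Pioneer Youth ($250); remaining pool $2,350 reallocated over remaining clients served 2,820.
Remaining shares: Harbor Literacy 1,164.17 → $1,150; Lakeview Recovery 770.00 → $750; Central Mentoring 415.83 → $400.
Rounding difference +$50 applied to Harbor Literacy → $1,200.

Harbor Literacy: $1,200; Pioneer Youth: $250; Lakeview Recovery: $750; Central Mentoring: $400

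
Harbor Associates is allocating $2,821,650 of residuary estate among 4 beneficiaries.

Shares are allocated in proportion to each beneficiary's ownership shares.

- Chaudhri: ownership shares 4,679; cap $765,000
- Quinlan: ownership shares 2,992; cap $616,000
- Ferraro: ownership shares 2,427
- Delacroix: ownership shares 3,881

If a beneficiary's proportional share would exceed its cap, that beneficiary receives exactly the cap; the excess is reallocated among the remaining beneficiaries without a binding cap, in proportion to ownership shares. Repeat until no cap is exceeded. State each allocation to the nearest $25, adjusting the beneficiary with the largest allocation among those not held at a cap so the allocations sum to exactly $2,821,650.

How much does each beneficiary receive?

Total ownership shares = 13,979.
Unconstrained shares: Chaudhri 944,452.42; Quinlan 603,932.81; Ferraro 489,888.01; Delacroix 783,376.75.
Cap binds for Chaudhri ($765,000); balance $2,056,650 reallocated over remaining ownership shares 9,300.
Cap binds for Quinlan ($616,000); balance $1,440,650 reallocated over remaining ownership shares 6,308.
Redistributed shares: Ferraro 554,289.40 → $554,300; Delacroix 886,360.60 → $886,350.

Chaudhri: $765,000 | Quinlan: $616,000 | Ferraro: $554,300 | Delacroix: $886,350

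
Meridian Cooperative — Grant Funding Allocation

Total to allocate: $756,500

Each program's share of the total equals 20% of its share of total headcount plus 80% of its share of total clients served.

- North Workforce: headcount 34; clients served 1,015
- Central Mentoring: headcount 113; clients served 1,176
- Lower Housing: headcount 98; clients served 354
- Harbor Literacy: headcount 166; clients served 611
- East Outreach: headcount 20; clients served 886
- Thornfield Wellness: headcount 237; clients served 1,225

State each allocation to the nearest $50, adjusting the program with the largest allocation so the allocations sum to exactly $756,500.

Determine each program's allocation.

Totals — headcount 668, clients served 5,267.
Combined weights (20% headcount + 80% clients served): North Workforce 0.1643; Central Mentoring 0.2125; Lower Housing 0.0831; Harbor Literacy 0.1425; East Outreach 0.1406; Thornfield Wellness 0.2570.
Unrounded shares: North Workforce 124,328.58; Central Mentoring 160,721.41; Lower Housing 62,872.77; Harbor Literacy 107,804.92; East Outreach 106,334.99; Thornfield Wellness 194,437.34.
At nearest $50: North Workforce $124,350; Central Mentoring $160,700; Lower Housing $62,850; Harbor Literacy $107,800; East Outreach $106,350; Thornfield Wellness $194,450. Sum = $756,500.
Sum already equals the total — no adjustment.

North Workforce: $124,350; Central Mentoring: $160,700; Lower Housing: $62,850; Harbor Literacy: $107,800; East Outreach: $106,350; Thornfield Wellness: $194,450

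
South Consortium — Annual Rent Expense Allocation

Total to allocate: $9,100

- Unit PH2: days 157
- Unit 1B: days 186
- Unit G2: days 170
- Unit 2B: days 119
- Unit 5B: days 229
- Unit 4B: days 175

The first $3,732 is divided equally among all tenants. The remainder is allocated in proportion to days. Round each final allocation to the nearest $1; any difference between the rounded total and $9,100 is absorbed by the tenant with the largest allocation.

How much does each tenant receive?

First tranche $3,732 split equally: $622 each.
Remainder $5,368 by days (total 1,036): Unit PH2 813.49 → $813; Unit 1B 963.75 → $964; Unit G2 880.85 → $881; Unit 2B 616.59 → $617; Unit 5B 1,186.56 → $1,187; Unit 4B 906.76 → $907.
Rounding difference −$1 on remainder applied to Unit 5B.
Totals: Unit PH2 $622 + $813 = $1,435; Unit 1B $622 + $964 = $1,586; Unit G2 $622 + $881 = $1,503; Unit 2B $622 + $617 = $1,239; Unit 5B $622 + $1,186 = $1,808; Unit 4B $622 + $907 = $1,529.

Unit PH2: $1,435; Unit 1B: $1,586; Unit G2: $1,503; Unit 2B: $1,239; Unit 5B: $1,808; Unit 4B: $1,529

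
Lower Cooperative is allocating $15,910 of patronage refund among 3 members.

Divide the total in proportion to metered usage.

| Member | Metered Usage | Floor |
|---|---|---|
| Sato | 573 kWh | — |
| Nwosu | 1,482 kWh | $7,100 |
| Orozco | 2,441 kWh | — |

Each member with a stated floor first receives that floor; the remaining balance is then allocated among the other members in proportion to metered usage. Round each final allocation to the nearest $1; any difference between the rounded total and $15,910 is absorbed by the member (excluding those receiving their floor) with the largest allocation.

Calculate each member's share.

Sato: $1,675 · Nwosu: $7,100 · Orozco: $7,135

Fund the minimums — Nwosu $7,100. Residual $8,810.
Residual split over remaining metered usage 3,014: Sato 1,674.89 → $1,675; Orozco 7,135.11 → $7,135.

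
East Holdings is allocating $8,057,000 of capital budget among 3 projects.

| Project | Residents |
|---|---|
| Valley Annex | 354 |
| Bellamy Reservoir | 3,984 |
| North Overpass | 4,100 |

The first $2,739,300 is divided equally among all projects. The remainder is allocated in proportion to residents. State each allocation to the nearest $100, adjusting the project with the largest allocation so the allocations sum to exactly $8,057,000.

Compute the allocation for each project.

Valley Annex: $1,136,200 · Bellamy Reservoir: $3,423,900 · North Overpass: $3,496,900

Equal tier: $2,739,300 ÷ 3 = $913,100 apiece.
Remainder $5,317,700 by residents (total 8,438): Valley Annex 223,093.84 → $223,100; Bellamy Reservoir 2,510,750.98 → $2,510,800; North Overpass 2,583,855.18 → $2,583,900.
Rounding difference −$100 on remainder applied to North Overpass.
Totals: Valley Annex $913,100 + $223,100 = $1,136,200; Bellamy Reservoir $913,100 + $2,510,800 = $3,423,900; North Overpass $913,100 + $2,583,800 = $3,496,900.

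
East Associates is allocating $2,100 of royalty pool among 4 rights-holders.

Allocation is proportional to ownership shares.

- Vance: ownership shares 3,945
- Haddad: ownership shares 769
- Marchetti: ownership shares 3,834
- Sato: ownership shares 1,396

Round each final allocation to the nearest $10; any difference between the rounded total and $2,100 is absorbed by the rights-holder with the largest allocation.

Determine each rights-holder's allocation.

Vance: $840; Haddad: $160; Marchetti: $810; Sato: $290

Total ownership shares = 9,944.
Proportional shares: Vance 3,945/9,944 × $2,100 = 833.12; Haddad 769/9,944 × $2,100 = 162.40; Marchetti 3,834/9,944 × $2,100 = 809.67; Sato 1,396/9,944 × $2,100 = 294.81.
After rounding ($10): Vance $830; Haddad $160; Marchetti $810; Sato $290. Sum = $2,090.
Difference $2,100 − $2,090 = +$10 applied to largest allocation (Vance): Vance becomes $840.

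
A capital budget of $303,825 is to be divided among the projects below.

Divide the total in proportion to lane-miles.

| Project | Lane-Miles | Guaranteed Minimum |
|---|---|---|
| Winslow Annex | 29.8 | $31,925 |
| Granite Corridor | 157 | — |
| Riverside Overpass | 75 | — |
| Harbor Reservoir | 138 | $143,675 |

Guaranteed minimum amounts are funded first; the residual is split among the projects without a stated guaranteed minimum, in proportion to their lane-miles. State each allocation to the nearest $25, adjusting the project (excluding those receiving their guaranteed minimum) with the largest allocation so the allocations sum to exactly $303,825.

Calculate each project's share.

Fund the minimums — Winslow Annex $31,925; Harbor Reservoir $143,675. Remaining pool $128,225.
Remaining pool split over remaining lane-miles 232: Granite Corridor 86,772.95 → $86,775; Riverside Overpass 41,452.05 → $41,450.

Winslow Annex: $31,925; Granite Corridor: $86,775; Riverside Overpass: $41,450; Harbor Reservoir: $143,675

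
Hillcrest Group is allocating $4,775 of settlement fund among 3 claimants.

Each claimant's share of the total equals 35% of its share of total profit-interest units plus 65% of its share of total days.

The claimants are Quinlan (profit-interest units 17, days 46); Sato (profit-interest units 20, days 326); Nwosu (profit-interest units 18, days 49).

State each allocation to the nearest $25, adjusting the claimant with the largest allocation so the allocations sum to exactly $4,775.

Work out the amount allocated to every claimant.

Quinlan: $850 | Sato: $3,025 | Nwosu: $900

Totals — profit-interest units 55, days 421.
Composite weights (35% profit-interest units + 65% days): Quinlan 0.1792; Sato 0.6306; Nwosu 0.1902.
Raw shares: Quinlan 855.70; Sato 3,011.11; Nwosu 908.20.
After rounding ($25): Quinlan $850; Sato $3,000; Nwosu $900. Sum = $4,750.
Difference $4,775 − $4,750 = +$25 applied to largest allocation (Sato): Sato becomes $3,025.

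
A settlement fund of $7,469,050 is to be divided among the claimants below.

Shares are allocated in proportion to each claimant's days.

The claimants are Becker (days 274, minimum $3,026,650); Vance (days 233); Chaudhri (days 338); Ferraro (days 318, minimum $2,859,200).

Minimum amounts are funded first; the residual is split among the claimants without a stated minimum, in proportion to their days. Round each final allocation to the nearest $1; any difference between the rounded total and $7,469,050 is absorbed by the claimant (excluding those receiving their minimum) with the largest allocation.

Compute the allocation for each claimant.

Becker: $3,026,650 · Vance: $646,034 · Chaudhri: $937,166 · Ferraro: $2,859,200

Guaranteed amounts: Becker $3,026,650; Ferraro $2,859,200. Residual $1,583,200.
Residual split over remaining days 571: Vance 646,034.33 → $646,034; Chaudhri 937,165.67 → $937,166.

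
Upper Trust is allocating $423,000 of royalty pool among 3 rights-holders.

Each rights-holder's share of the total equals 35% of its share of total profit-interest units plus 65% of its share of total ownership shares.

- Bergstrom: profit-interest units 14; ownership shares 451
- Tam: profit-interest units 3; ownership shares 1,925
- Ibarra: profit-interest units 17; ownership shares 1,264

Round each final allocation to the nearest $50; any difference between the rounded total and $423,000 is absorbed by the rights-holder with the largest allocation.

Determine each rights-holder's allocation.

Bergstrom: $95,050 · Tam: $158,450 · Ibarra: $169,500

Totals — profit-interest units 34, ownership shares 3,640.
Composite weights (35% profit-interest units + 65% ownership shares): Bergstrom 0.2247; Tam 0.3746; Ibarra 0.4007.
Proportional shares: Bergstrom 95,028.37; Tam 158,469.49; Ibarra 169,502.14.
After rounding ($50): Bergstrom $95,050; Tam $158,450; Ibarra $169,500. Sum = $423,000.
No rounding difference to absorb.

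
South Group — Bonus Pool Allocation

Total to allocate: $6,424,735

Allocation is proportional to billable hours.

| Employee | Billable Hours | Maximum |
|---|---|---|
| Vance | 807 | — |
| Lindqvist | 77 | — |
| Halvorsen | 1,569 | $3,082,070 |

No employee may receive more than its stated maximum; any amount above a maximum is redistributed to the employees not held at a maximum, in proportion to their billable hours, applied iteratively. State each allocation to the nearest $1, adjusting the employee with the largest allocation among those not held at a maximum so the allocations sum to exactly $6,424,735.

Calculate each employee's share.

Vance: $3,051,505; Lindqvist: $291,160; Halvorsen: $3,082,070

Sum of billable hours: 2,453.
Unconstrained shares: Vance 2,113,640.91; Lindqvist 201,673.30; Halvorsen 4,109,420.80.
Capped: Halvorsen ($3,082,070); remaining pool $3,342,665 reallocated over remaining billable hours 884.
Remaining shares: Vance 3,051,505.27 → $3,051,505; Lindqvist 291,159.73 → $291,160.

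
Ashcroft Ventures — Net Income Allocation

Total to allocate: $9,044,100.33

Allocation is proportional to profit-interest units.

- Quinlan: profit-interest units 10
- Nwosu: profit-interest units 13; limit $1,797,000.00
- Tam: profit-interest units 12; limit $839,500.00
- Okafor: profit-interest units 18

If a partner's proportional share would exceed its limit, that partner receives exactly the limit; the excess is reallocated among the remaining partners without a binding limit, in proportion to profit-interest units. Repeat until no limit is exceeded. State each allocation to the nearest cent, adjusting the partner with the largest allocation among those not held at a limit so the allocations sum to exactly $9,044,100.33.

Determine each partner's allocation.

Quinlan: $2,288,428.69 · Nwosu: $1,797,000.00 · Tam: $839,500.00 · Okafor: $4,119,171.64

Combined profit-interest units = 53.
Proportional shares (ignoring caps): Quinlan 1,706,434.0245; Nwosu 2,218,364.2319; Tam 2,047,720.8294; Okafor 3,071,581.2442.
Capped: Nwosu ($1,797,000.00), Tam ($839,500.00); remaining pool $6,407,600.33 reallocated over remaining profit-interest units 28.
Shares after redistribution: Quinlan 2,288,428.6893 → $2,288,428.69; Okafor 4,119,171.6407 → $4,119,171.64.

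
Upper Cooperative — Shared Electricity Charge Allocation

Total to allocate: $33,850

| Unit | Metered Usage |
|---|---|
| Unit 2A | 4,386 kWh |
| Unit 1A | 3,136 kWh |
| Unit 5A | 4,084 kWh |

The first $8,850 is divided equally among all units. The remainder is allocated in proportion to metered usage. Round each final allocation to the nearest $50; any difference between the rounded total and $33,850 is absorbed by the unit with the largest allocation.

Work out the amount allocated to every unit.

$8,850 shared equally gives $2,950 per unit.
Remainder $25,000 by metered usage (total 11,606): Unit 2A 9,447.70 → $9,450; Unit 1A 6,755.13 → $6,750; Unit 5A 8,797.17 → $8,800.
Totals: Unit 2A $2,950 + $9,450 = $12,400; Unit 1A $2,950 + $6,750 = $9,700; Unit 5A $2,950 + $8,800 = $11,750.

Unit 2A: $12,400; Unit 1A: $9,700; Unit 5A: $11,750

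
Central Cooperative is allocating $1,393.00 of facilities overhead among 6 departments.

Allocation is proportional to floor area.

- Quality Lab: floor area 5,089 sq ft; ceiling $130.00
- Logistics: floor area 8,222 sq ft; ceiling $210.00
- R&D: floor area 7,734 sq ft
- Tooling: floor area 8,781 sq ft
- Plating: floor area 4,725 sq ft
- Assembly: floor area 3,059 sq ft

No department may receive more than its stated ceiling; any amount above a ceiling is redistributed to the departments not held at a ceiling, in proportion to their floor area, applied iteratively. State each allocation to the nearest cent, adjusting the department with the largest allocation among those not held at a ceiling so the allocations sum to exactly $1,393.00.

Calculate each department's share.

Combined floor area = 37,610.
Proportional shares (ignoring caps): Quality Lab 188.4865; Logistics 304.5266; R&D 286.4521; Tooling 325.2309; Plating 175.0047; Assembly 113.2993.
Held at cap: Quality Lab ($130.00), Logistics ($210.00); remaining pool $1,053.00 reallocated over remaining floor area 24,299.
Redistributed shares: R&D 335.1538 → $335.15; Tooling 380.5257 → $380.53; Plating 204.7584 → $204.76; Assembly 132.5621 → $132.56.

Quality Lab: $130.00 · Logistics: $210.00 · R&D: $335.15 · Tooling: $380.53 · Plating: $204.76 · Assembly: $132.56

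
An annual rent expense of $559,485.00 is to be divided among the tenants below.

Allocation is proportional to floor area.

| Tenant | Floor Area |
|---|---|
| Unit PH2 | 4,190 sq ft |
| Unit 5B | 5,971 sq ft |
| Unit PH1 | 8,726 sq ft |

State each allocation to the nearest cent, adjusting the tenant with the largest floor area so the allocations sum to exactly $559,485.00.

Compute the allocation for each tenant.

Unit PH2: $124,119.35; Unit 5B: $176,877.48; Unit PH1: $258,488.17

Total floor area = 4,190 + 5,971 + 8,726 = 18,887.
Proportional shares: Unit PH2 124,119.3493; Unit 5B 176,877.4784; Unit PH1 258,488.1723.
After rounding (cent): Unit PH2 $124,119.35; Unit 5B $176,877.48; Unit PH1 $258,488.17. Sum = $559,485.00.
No rounding difference to absorb.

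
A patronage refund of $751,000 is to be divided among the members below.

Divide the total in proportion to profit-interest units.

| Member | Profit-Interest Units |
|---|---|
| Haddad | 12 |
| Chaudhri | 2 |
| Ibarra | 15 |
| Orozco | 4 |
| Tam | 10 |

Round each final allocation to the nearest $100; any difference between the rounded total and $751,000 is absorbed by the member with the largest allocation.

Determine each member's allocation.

Total profit-interest units = 43.
Pro-rata amounts: Haddad 12/43 × $751,000 = 209,581.40; Chaudhri 2/43 × $751,000 = 34,930.23; Ibarra 15/43 × $751,000 = 261,976.74; Orozco 4/43 × $751,000 = 69,860.47; Tam 10/43 × $751,000 = 174,651.16.
Rounded to nearest $100: Haddad $209,600; Chaudhri $34,900; Ibarra $262,000; Orozco $69,900; Tam $174,700. Sum = $751,100.
Difference $751,000 − $751,100 = −$100 applied to largest allocation (Ibarra): Ibarra becomes $261,900.

Haddad: $209,600 | Chaudhri: $34,900 | Ibarra: $261,900 | Orozco: $69,900 | Tam: $174,700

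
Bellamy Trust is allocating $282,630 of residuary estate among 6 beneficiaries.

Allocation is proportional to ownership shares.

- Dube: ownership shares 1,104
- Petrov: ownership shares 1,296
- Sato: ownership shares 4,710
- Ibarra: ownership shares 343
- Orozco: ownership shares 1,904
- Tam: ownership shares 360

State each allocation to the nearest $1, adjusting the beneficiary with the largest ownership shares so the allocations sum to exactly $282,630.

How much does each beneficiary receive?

Combined ownership shares = 9,717.
Proportional shares: Dube 1,104/9,717 × $282,630 = 32,111.10; Petrov 1,296/9,717 × $282,630 = 37,695.63; Sato 4,710/9,717 × $282,630 = 136,995.71; Ibarra 343/9,717 × $282,630 = 9,976.55; Orozco 1,904/9,717 × $282,630 = 55,380.01; Tam 360/9,717 × $282,630 = 10,471.01.
Rounded to nearest $1: Dube $32,111; Petrov $37,696; Sato $136,996; Ibarra $9,977; Orozco $55,380; Tam $10,471. Sum = $282,631.
Difference $282,630 − $282,631 = −$1 applied to largest ownership shares (Sato): Sato becomes $136,995.

Dube: $32,111 · Petrov: $37,696 · Sato: $136,995 · Ibarra: $9,977 · Orozco: $55,380 · Tam: $10,471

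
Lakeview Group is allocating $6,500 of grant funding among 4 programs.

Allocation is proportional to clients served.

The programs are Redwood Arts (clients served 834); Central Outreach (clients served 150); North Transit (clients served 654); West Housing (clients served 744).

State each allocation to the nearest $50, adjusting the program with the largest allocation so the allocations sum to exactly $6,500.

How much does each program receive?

Combined clients served = 2,382.
Unrounded shares: Redwood Arts 834/2,382 × $6,500 = 2,275.82; Central Outreach 150/2,382 × $6,500 = 409.32; North Transit 654/2,382 × $6,500 = 1,784.63; West Housing 744/2,382 × $6,500 = 2,030.23.
At nearest $50: Redwood Arts $2,300; Central Outreach $400; North Transit $1,800; West Housing $2,050. Sum = $6,550.
Difference $6,500 − $6,550 = −$50 applied to largest allocation (Redwood Arts): Redwood Arts becomes $2,250.

Redwood Arts: $2,250 · Central Outreach: $400 · North Transit: $1,800 · West Housing: $2,050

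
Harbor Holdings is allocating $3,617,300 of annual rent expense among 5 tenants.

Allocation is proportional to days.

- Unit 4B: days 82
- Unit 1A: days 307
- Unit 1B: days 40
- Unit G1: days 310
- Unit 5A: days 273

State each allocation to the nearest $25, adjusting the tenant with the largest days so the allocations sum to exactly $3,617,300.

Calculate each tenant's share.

Days total: 82 + 307 + 40 + 310 + 273 = 1,012.
Raw shares: Unit 4B 293,101.38; Unit 1A 1,097,342.98; Unit 1B 142,976.28; Unit G1 1,108,066.21; Unit 5A 975,813.14.
After rounding ($25): Unit 4B $293,100; Unit 1A $1,097,350; Unit 1B $142,975; Unit G1 $1,108,075; Unit 5A $975,825. Sum = $3,617,325.
Difference $3,617,300 − $3,617,325 = −$25 applied to largest days (Unit G1): Unit G1 becomes $1,108,050.

Unit 4B: $293,100 · Unit 1A: $1,097,350 · Unit 1B: $142,975 · Unit G1: $1,108,050 · Unit 5A: $975,825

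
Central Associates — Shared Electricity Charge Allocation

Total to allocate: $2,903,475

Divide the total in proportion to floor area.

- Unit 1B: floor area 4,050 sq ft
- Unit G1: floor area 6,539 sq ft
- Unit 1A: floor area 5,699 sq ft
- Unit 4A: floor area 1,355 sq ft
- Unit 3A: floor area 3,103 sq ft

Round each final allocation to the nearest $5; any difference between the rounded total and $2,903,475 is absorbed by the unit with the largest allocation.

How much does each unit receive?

Unit 1B: $566,810 · Unit G1: $915,160 · Unit 1A: $797,595 · Unit 4A: $189,635 · Unit 3A: $434,275

Sum of floor area: 20,746.
Proportional shares: Unit 1B 4,050/20,746 × $2,903,475 = 566,811.61; Unit G1 6,539/20,746 × $2,903,475 = 915,155.84; Unit 1A 5,699/20,746 × $2,903,475 = 797,594.91; Unit 4A 1,355/20,746 × $2,903,475 = 189,636.97; Unit 3A 3,103/20,746 × $2,903,475 = 434,275.66.
At nearest $5: Unit 1B $566,810; Unit G1 $915,155; Unit 1A $797,595; Unit 4A $189,635; Unit 3A $434,275. Sum = $2,903,470.
Difference $2,903,475 − $2,903,470 = +$5 applied to largest allocation (Unit G1): Unit G1 becomes $915,160.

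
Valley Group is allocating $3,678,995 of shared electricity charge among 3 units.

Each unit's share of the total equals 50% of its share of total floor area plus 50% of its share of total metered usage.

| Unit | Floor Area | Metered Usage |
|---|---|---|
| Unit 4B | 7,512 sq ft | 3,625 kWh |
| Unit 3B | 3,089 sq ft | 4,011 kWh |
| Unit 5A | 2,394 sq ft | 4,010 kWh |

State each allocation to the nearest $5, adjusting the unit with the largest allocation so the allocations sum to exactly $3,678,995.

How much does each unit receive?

Floor area total 12,995; metered usage total 11,646.
Blended shares (50% floor area + 50% metered usage): Unit 4B 0.4447; Unit 3B 0.2911; Unit 5A 0.2643.
Proportional shares: Unit 4B 1,635,927.96; Unit 3B 1,070,802.60; Unit 5A 972,264.44.
Rounded to nearest $5: Unit 4B $1,635,930; Unit 3B $1,070,805; Unit 5A $972,265. Sum = $3,679,000.
Difference $3,678,995 − $3,679,000 = −$5 applied to largest allocation (Unit 4B): Unit 4B becomes $1,635,925.

Unit 4B: $1,635,925 | Unit 3B: $1,070,805 | Unit 5A: $972,265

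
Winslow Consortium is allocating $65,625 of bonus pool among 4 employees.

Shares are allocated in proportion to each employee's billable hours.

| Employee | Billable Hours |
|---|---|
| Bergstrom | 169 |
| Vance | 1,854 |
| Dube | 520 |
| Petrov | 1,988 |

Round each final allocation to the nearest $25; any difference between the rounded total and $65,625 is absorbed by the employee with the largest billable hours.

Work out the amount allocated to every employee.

Bergstrom: $2,450 | Vance: $26,850 | Dube: $7,525 | Petrov: $28,800

Billable hours total: 169 + 1,854 + 520 + 1,988 = 4,531.
Proportional shares: Bergstrom 2,447.72; Vance 26,852.52; Dube 7,531.45; Petrov 28,793.31.
At nearest $25: Bergstrom $2,450; Vance $26,850; Dube $7,525; Petrov $28,800. Sum = $65,625.
Sum already equals the total — no adjustment.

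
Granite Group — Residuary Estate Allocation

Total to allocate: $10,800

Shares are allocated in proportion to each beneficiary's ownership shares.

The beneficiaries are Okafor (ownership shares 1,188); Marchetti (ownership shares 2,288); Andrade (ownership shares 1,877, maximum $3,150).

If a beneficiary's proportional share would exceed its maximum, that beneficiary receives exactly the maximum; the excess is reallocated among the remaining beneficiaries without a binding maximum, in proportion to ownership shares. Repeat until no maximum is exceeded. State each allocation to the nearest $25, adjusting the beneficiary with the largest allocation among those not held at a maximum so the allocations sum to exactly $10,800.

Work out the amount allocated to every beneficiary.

Ownership shares total: 5,353.
Proportional shares (ignoring caps): Okafor 2,396.86; Marchetti 4,616.18; Andrade 3,786.96.
Held at cap: Andrade ($3,150); balance $7,650 reallocated over remaining ownership shares 3,476.
Remaining shares: Okafor 2,614.56 → $2,625; Marchetti 5,035.44 → $5,025.

Okafor: $2,625 · Marchetti: $5,025 · Andrade: $3,150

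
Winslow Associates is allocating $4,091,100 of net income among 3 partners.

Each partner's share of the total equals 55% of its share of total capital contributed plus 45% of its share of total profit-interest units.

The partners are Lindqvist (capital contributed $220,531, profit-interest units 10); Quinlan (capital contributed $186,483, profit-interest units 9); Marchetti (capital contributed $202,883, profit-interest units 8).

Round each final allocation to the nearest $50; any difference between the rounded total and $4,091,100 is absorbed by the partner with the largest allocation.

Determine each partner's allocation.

Capital contributed total 609,897; profit-interest units total 27.
Composite weights (55% capital contributed + 45% profit-interest units): Lindqvist 0.3655; Quinlan 0.3182; Marchetti 0.3163.
Pro-rata amounts: Lindqvist 1,495,459.36; Quinlan 1,301,660.40; Marchetti 1,293,980.24.
Rounded to nearest $50: Lindqvist $1,495,450; Quinlan $1,301,650; Marchetti $1,294,000. Sum = $4,091,100.
No rounding difference to absorb.

Lindqvist: $1,495,450 | Quinlan: $1,301,650 | Marchetti: $1,294,000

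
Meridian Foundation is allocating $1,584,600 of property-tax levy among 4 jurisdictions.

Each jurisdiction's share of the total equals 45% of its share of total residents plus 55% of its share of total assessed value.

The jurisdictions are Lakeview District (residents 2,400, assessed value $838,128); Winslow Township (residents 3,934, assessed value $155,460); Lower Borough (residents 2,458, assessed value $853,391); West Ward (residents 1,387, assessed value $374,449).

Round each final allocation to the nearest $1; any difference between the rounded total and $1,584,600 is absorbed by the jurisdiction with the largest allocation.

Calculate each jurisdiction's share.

Lakeview District: $496,949 | Winslow Township: $336,580 | Lower Borough: $507,000 | West Ward: $244,071

Totals — residents 10,179, assessed value 2,221,428.
Blended shares (45% residents + 55% assessed value): Lakeview District 0.3136; Winslow Township 0.2124; Lower Borough 0.3200; West Ward 0.1540.
Proportional shares: Lakeview District 496,949.00; Winslow Township 336,580.12; Lower Borough 507,000.20; West Ward 244,070.68.
At nearest $1: Lakeview District $496,949; Winslow Township $336,580; Lower Borough $507,000; West Ward $244,071. Sum = $1,584,600.
No rounding difference to absorb.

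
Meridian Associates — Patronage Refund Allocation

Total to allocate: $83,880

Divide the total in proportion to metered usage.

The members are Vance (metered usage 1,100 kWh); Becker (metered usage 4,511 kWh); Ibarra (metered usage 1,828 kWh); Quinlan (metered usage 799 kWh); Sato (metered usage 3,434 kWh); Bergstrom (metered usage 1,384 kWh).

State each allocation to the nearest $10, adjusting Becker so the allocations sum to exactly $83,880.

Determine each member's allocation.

Vance: $7,070 · Becker: $28,990 · Ibarra: $11,740 · Quinlan: $5,130 · Sato: $22,060 · Bergstrom: $8,890

Sum of metered usage: 13,056.
Proportional shares: Vance 1,100/13,056 × $83,880 = 7,067.10; Becker 4,511/13,056 × $83,880 = 28,981.52; Ibarra 1,828/13,056 × $83,880 = 11,744.23; Quinlan 799/13,056 × $83,880 = 5,133.28; Sato 3,434/13,056 × $83,880 = 22,062.19; Bergstrom 1,384/13,056 × $83,880 = 8,891.69.
At nearest $10: Vance $7,070; Becker $28,980; Ibarra $11,740; Quinlan $5,130; Sato $22,060; Bergstrom $8,890. Sum = $83,870.
Difference $83,880 − $83,870 = +$10 applied to Becker: Becker becomes $28,990.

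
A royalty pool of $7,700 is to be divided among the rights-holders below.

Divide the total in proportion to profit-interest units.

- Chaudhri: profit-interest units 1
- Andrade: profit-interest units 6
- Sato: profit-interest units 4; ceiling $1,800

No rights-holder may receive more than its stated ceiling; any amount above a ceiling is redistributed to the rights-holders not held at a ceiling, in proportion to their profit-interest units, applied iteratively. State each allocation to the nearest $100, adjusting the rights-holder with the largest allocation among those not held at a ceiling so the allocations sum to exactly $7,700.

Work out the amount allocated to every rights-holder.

Chaudhri: $800 | Andrade: $5,100 | Sato: $1,800

Combined profit-interest units = 11.
Proportional shares (ignoring caps): Chaudhri 700.00; Andrade 4,200.00; Sato 2,800.00.
Capped: Sato ($1,800); remaining pool $5,900 reallocated over remaining profit-interest units 7.
Redistributed shares: Chaudhri 842.86 → $800; Andrade 5,057.14 → $5,100.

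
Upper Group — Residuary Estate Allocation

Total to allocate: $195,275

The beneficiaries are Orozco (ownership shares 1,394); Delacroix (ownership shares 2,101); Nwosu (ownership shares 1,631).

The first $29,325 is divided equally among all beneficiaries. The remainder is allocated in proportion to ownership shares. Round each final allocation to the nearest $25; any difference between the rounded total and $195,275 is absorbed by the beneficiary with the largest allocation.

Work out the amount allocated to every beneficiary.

Orozco: $54,900 | Delacroix: $77,800 | Nwosu: $62,575

Equal tier: $29,325 ÷ 3 = $9,775 apiece.
Remainder $165,950 by ownership shares (total 5,126): Orozco 45,129.59 → $45,125; Delacroix 68,018.13 → $68,025; Nwosu 52,802.27 → $52,800.
Totals: Orozco $9,775 + $45,125 = $54,900; Delacroix $9,775 + $68,025 = $77,800; Nwosu $9,775 + $52,800 = $62,575.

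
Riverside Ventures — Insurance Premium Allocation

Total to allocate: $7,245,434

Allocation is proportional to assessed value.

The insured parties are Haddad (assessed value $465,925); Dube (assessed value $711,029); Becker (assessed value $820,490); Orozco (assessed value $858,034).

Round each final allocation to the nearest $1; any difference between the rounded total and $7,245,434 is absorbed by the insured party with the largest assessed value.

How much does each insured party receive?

Haddad: $1,182,229; Dube: $1,804,151; Becker: $2,081,895; Orozco: $2,177,159

Combined assessed value = 465,925 + 711,029 + 820,490 + 858,034 = 2,855,478.
Raw shares: Haddad 1,182,228.98; Dube 1,804,151.07; Becker 2,081,895.27; Orozco 2,177,158.68.
After rounding ($1): Haddad $1,182,229; Dube $1,804,151; Becker $2,081,895; Orozco $2,177,159. Sum = $7,245,434.
Rounded total matches; no reconciliation needed.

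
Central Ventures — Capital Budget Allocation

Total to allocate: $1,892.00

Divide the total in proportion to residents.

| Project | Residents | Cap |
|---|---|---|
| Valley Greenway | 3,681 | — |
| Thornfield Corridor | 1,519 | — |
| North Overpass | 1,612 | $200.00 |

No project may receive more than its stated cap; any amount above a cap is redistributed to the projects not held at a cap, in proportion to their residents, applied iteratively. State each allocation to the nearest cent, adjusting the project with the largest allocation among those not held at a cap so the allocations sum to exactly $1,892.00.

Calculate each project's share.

Combined residents = 6,812.
Unconstrained shares: Valley Greenway 1,022.3799; Thornfield Corridor 421.8949; North Overpass 447.7252.
Capped: North Overpass ($200.00); balance $1,692.00 reallocated over remaining residents 5,200.
Redistributed shares: Valley Greenway 1,197.7408 → $1,197.74; Thornfield Corridor 494.2592 → $494.26.

Valley Greenway: $1,197.74; Thornfield Corridor: $494.26; North Overpass: $200.00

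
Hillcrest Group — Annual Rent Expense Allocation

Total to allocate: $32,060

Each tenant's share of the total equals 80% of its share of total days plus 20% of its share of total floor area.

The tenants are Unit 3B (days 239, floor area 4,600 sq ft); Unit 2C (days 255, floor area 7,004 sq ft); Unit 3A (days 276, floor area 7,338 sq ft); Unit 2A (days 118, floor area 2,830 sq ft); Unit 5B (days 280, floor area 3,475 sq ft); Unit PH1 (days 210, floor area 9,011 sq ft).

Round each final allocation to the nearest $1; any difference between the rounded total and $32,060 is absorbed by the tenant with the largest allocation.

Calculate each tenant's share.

Unit 3B: $5,309 | Unit 2C: $6,057 | Unit 3A: $6,511 | Unit 2A: $2,726 | Unit 5B: $5,862 | Unit PH1: $5,595

Totals — days 1,378, floor area 34,258.
Blended shares (80% days + 20% floor area): Unit 3B 0.1656; Unit 2C 0.1889; Unit 3A 0.2031; Unit 2A 0.0850; Unit 5B 0.1828; Unit PH1 0.1745.
Raw shares: Unit 3B 5,309.36; Unit 2C 6,057.11; Unit 3A 6,510.48; Unit 2A 2,725.96; Unit 5B 5,861.90; Unit PH1 5,595.19.
After rounding ($1): Unit 3B $5,309; Unit 2C $6,057; Unit 3A $6,510; Unit 2A $2,726; Unit 5B $5,862; Unit PH1 $5,595. Sum = $32,059.
Difference $32,060 − $32,059 = +$1 applied to largest allocation (Unit 3A): Unit 3A becomes $6,511.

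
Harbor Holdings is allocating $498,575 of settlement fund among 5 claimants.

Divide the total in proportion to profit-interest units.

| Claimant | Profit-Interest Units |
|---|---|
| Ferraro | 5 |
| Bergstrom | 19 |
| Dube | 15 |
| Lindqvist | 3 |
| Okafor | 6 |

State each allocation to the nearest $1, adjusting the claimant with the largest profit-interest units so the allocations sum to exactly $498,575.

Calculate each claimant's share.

Ferraro: $51,935 | Bergstrom: $197,352 | Dube: $155,805 | Lindqvist: $31,161 | Okafor: $62,322

Profit-interest units total: 48.
Pro-rata amounts: Ferraro 5/48 × $498,575 = 51,934.90; Bergstrom 19/48 × $498,575 = 197,352.60; Dube 15/48 × $498,575 = 155,804.69; Lindqvist 3/48 × $498,575 = 31,160.94; Okafor 6/48 × $498,575 = 62,321.88.
Rounded to nearest $1: Ferraro $51,935; Bergstrom $197,353; Dube $155,805; Lindqvist $31,161; Okafor $62,322. Sum = $498,576.
Difference $498,575 − $498,576 = −$1 applied to largest profit-interest units (Bergstrom): Bergstrom becomes $197,352.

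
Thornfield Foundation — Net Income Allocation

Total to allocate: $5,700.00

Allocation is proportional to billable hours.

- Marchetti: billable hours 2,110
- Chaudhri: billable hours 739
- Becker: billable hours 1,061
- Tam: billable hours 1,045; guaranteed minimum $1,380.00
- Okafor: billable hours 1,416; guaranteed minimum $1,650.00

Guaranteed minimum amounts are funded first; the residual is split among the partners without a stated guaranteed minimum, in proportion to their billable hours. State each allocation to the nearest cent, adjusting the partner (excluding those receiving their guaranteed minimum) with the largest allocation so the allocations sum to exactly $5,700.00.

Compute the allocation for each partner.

Marchetti: $1,440.84 | Chaudhri: $504.64 | Becker: $724.52 | Tam: $1,380.00 | Okafor: $1,650.00

Guaranteed amounts: Tam $1,380.00; Okafor $1,650.00. Balance $2,670.00.
Balance split over remaining billable hours 3,910: Marchetti 1,440.8440 → $1,440.84; Chaudhri 504.6368 → $504.64; Becker 724.5192 → $724.52.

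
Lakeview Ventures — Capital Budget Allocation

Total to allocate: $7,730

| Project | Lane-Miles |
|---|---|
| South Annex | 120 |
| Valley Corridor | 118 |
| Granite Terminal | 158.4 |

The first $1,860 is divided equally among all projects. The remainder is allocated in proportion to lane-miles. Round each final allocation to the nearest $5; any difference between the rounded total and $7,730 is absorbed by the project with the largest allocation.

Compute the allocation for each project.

Equal tier: $1,860 ÷ 3 = $620 apiece.
Remainder $5,870 by lane-miles (total 396.4): South Annex 1,776.99 → $1,775; Valley Corridor 1,747.38 → $1,745; Granite Terminal 2,345.63 → $2,345.
Rounding difference +$5 on remainder applied to Granite Terminal.
Totals: South Annex $620 + $1,775 = $2,395; Valley Corridor $620 + $1,745 = $2,365; Granite Terminal $620 + $2,350 = $2,970.

South Annex: $2,395; Valley Corridor: $2,365; Granite Terminal: $2,970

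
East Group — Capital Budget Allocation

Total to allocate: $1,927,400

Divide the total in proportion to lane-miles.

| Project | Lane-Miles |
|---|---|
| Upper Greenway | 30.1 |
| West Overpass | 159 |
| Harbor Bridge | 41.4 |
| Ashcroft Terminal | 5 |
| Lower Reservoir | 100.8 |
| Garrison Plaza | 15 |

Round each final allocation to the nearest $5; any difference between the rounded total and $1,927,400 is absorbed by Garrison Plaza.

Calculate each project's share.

Upper Greenway: $165,145 | West Overpass: $872,350 | Harbor Bridge: $227,140 | Ashcroft Terminal: $27,430 | Lower Reservoir: $553,035 | Garrison Plaza: $82,300

Lane-miles total: 351.3.
Raw shares: Upper Greenway 30.1/351.3 × $1,927,400 = 165,143.01; West Overpass 159/351.3 × $1,927,400 = 872,350.13; Harbor Bridge 41.4/351.3 × $1,927,400 = 227,140.22; Ashcroft Terminal 5/351.3 × $1,927,400 = 27,432.39; Lower Reservoir 100.8/351.3 × $1,927,400 = 553,037.06; Garrison Plaza 15/351.3 × $1,927,400 = 82,297.18.
Rounded to nearest $5: Upper Greenway $165,145; West Overpass $872,350; Harbor Bridge $227,140; Ashcroft Terminal $27,430; Lower Reservoir $553,035; Garrison Plaza $82,295. Sum = $1,927,395.
Difference $1,927,400 − $1,927,395 = +$5 applied to Garrison Plaza: Garrison Plaza becomes $82,300.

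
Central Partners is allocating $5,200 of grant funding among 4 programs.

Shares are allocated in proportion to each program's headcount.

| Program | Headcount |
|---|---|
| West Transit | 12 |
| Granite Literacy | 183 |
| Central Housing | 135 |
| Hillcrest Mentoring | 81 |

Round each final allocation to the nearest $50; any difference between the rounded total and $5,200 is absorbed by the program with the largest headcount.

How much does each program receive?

Headcount total: 411.
Unrounded shares: West Transit 12/411 × $5,200 = 151.82; Granite Literacy 183/411 × $5,200 = 2,315.33; Central Housing 135/411 × $5,200 = 1,708.03; Hillcrest Mentoring 81/411 × $5,200 = 1,024.82.
Rounded to nearest $50: West Transit $150; Granite Literacy $2,300; Central Housing $1,700; Hillcrest Mentoring $1,000. Sum = $5,150.
Difference $5,200 − $5,150 = +$50 applied to largest headcount (Granite Literacy): Granite Literacy becomes $2,350.

West Transit: $150 | Granite Literacy: $2,350 | Central Housing: $1,700 | Hillcrest Mentoring: $1,000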